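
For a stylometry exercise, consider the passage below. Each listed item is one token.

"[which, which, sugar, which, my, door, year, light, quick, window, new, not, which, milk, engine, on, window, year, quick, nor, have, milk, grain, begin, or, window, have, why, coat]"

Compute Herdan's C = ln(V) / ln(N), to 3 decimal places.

0.890

N = 29, V = 20.
ln(V) = 2.995732, ln(N) = 3.367296
C = 2.995732 / 3.367296 = 0.890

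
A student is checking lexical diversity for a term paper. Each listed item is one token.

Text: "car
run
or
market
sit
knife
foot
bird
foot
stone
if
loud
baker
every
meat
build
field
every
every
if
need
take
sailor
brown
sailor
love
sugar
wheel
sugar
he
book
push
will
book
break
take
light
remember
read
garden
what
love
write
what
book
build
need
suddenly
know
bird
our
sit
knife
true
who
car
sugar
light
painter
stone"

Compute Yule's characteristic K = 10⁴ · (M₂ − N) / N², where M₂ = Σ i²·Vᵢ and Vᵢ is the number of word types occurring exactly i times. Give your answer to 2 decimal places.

Frequencies: every:3, sugar:3, book:3, car:2, sit:2, knife:2, foot:2, bird:2, stone:2, if:2, build:2, need:2, take:2, sailor:2, love:2, light:2, what:2, run:1, or:1, market:1, … (20 more, each freq 1)
N = 60. Frequency spectrum: V_1=23, V_2=14, V_3=3
M₂ = 1²·23 + 2²·14 + 3²·3 = 106
K = 10000 × (106 − 60) / 60² = 127.78

127.78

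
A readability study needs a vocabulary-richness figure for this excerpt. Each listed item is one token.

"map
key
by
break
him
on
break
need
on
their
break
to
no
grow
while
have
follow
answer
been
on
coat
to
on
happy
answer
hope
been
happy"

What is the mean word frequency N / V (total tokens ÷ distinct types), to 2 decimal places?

N = 28 tokens, V = 19 types.
Mean frequency = N / V = 28 / 19 = 1.47

1.47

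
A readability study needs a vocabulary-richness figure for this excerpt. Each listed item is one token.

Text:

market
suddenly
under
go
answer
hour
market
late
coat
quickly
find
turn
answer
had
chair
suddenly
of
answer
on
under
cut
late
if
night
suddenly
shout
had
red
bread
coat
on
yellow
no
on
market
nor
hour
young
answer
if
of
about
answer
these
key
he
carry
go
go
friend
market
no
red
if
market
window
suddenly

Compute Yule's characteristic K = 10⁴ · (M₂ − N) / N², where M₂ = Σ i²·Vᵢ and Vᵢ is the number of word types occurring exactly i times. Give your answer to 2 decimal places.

Frequencies: market:5, answer:5, suddenly:4, go:3, on:3, if:3, under:2, hour:2, late:2, coat:2, had:2, of:2, red:2, no:2, quickly:1, find:1, turn:1, chair:1, cut:1, night:1, … (12 more, each freq 1)
N = 57. Frequency spectrum: V_1=18, V_2=8, V_3=3, V_4=1, V_5=2
M₂ = 1²·18 + 2²·8 + 3²·3 + 4²·1 + 5²·2 = 143
K = 10000 × (143 − 57) / 57² = 264.70

264.70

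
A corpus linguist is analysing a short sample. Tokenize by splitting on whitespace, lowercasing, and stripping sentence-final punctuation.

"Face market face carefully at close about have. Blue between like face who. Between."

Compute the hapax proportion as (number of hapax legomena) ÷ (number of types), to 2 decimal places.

0.82

Frequencies: face:3, between:2, market:1, carefully:1, at:1, close:1, about:1, have:1, blue:1, like:1, who:1
Hapax count = 9; type count = 11.
Ratio = 9 / 11 = 0.82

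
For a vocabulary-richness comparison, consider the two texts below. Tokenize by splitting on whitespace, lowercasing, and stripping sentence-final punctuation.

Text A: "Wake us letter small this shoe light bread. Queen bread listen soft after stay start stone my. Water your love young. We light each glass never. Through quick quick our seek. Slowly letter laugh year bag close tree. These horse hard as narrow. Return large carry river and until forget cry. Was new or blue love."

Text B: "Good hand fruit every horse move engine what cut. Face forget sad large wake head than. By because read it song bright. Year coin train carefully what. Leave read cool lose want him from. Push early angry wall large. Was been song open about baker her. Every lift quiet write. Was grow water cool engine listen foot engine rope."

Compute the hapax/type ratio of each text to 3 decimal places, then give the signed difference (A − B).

A: hapax=46, V=51, ratio=0.902
B: hapax=42, V=50, ratio=0.840
Difference = 0.902 − 0.840 = 0.062

0.062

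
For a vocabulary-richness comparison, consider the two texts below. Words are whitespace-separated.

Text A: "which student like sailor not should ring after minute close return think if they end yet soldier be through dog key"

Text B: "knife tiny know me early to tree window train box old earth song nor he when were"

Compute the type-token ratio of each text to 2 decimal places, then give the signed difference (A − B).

0.00

TTR(A) = 21/21 = 1.00
TTR(B) = 17/17 = 1.00
Difference = 1.00 − 1.00 = 0.00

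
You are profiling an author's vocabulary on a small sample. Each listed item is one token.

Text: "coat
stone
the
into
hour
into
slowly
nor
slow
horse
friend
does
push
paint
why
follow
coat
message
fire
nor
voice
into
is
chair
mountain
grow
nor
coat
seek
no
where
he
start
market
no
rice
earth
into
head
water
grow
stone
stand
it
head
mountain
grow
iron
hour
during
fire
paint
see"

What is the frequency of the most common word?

Frequencies: into:4, coat:3, nor:3, grow:3, stone:2, hour:2, paint:2, fire:2, mountain:2, no:2, head:2, the:1, slowly:1, slow:1, horse:1, friend:1, does:1, push:1, why:1, follow:1, … (17 more, each freq 1)
Most common: 'into' with frequency 4.

4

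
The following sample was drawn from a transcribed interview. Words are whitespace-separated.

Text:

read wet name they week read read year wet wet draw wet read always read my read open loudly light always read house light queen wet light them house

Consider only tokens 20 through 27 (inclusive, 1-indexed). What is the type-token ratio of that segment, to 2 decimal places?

0.75

Segment tokens 20–27: light, always, read, house, light, queen, wet, light
Segment N = 8, segment V = 6.
TTR = 6 / 8 = 0.75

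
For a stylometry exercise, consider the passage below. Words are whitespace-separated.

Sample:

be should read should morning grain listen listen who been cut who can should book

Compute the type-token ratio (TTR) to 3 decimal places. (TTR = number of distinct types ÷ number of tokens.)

N = 15 tokens, V = 11 types.
TTR = V / N = 11 / 15 = 0.733

0.733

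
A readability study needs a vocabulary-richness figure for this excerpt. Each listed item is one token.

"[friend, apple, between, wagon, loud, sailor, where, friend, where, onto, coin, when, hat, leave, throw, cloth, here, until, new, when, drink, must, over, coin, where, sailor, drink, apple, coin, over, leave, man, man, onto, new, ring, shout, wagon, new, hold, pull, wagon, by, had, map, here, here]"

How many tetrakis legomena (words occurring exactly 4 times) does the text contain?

Frequencies: wagon:3, where:3, coin:3, here:3, new:3, friend:2, apple:2, sailor:2, onto:2, when:2, leave:2, drink:2, over:2, man:2, between:1, loud:1, hat:1, throw:1, cloth:1, until:1, … (8 more, each freq 1)
Words with frequency 4: (none)

0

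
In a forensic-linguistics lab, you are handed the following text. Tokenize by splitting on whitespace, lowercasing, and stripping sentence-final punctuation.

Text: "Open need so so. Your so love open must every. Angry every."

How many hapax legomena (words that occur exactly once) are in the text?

5

Frequencies: so:3, open:2, every:2, need:1, your:1, love:1, must:1, angry:1
Hapax (freq=1): angry, love, must, need, your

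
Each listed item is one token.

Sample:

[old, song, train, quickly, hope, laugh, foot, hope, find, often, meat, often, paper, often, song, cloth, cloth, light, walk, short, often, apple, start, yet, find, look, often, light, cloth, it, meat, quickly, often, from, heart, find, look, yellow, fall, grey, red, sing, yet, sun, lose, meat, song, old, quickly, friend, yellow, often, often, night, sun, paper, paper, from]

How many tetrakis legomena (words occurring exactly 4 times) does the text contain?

0

Frequencies: often:8, song:3, quickly:3, find:3, meat:3, paper:3, cloth:3, old:2, hope:2, light:2, yet:2, look:2, from:2, yellow:2, sun:2, train:1, laugh:1, foot:1, walk:1, short:1, … (11 more, each freq 1)
Words with frequency 4: (none)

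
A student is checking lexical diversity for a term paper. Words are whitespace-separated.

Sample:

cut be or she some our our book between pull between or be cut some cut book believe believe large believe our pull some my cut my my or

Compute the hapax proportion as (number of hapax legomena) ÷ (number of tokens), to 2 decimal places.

Frequencies: cut:4, or:3, some:3, our:3, believe:3, my:3, be:2, book:2, between:2, pull:2, she:1, large:1
Hapax count = 2; token count = 29.
Ratio = 2 / 29 = 0.07

0.07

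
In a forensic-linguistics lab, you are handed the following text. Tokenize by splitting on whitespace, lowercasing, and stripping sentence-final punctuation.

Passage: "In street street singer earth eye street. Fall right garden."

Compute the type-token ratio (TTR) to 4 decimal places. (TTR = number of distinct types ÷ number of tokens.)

N = 10 tokens, V = 8 types.
TTR = V / N = 8 / 10 = 0.8000

0.8000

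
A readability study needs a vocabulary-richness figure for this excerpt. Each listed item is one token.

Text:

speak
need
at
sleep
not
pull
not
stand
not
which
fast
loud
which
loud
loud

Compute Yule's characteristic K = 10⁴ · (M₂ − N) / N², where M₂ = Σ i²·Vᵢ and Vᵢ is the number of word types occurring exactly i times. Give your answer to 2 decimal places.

Frequencies: not:3, loud:3, which:2, speak:1, need:1, at:1, sleep:1, pull:1, stand:1, fast:1
N = 15. Frequency spectrum: V_1=7, V_2=1, V_3=2
M₂ = 1²·7 + 2²·1 + 3²·2 = 29
K = 10000 × (29 − 15) / 15² = 622.22

622.22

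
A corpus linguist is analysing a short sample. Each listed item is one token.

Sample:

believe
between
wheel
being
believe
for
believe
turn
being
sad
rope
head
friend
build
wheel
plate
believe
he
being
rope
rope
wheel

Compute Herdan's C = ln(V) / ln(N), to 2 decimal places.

N = 22, V = 13.
ln(V) = 2.564949, ln(N) = 3.091042
C = 2.564949 / 3.091042 = 0.83

0.83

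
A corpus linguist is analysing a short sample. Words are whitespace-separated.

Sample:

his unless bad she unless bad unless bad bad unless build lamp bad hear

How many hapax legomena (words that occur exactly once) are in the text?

Frequencies: bad:5, unless:4, his:1, she:1, build:1, lamp:1, hear:1
Hapax (freq=1): build, hear, his, lamp, she

5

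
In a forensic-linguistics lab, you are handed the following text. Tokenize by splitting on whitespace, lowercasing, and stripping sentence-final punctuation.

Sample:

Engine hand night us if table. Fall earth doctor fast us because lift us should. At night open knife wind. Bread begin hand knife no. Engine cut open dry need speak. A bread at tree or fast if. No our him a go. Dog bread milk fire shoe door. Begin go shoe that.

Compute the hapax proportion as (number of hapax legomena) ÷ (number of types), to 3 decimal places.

Frequencies: us:3, bread:3, engine:2, hand:2, night:2, if:2, fast:2, at:2, open:2, knife:2, begin:2, no:2, a:2, go:2, shoe:2, table:1, fall:1, earth:1, doctor:1, because:1, … (16 more, each freq 1)
Hapax count = 21; type count = 36.
Ratio = 21 / 36 = 0.583

0.583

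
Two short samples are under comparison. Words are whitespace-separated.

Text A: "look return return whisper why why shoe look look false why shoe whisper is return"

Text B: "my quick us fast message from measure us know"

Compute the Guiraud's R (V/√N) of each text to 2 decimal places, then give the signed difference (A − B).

-0.86

A: V=7, N=15, R=1.81
B: V=8, N=9, R=2.67
Difference = 1.81 − 2.67 = -0.86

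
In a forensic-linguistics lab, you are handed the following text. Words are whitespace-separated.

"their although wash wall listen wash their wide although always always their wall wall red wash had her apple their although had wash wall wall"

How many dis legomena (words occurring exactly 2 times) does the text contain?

Frequencies: wall:5, their:4, wash:4, although:3, always:2, had:2, listen:1, wide:1, red:1, her:1, apple:1
Words with frequency 2: always, had

2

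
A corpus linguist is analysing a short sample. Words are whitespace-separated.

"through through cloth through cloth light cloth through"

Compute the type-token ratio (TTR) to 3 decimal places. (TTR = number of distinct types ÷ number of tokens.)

0.375

N = 8 tokens, V = 3 types.
TTR = V / N = 3 / 8 = 0.375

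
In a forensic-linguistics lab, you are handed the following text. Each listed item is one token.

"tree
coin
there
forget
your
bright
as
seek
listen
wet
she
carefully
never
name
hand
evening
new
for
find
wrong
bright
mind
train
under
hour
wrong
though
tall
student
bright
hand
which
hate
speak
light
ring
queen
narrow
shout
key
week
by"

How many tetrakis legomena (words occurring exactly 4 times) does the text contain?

Frequencies: bright:3, hand:2, wrong:2, tree:1, coin:1, there:1, forget:1, your:1, as:1, seek:1, listen:1, wet:1, she:1, carefully:1, never:1, name:1, evening:1, new:1, for:1, find:1, … (18 more, each freq 1)
Words with frequency 4: (none)

0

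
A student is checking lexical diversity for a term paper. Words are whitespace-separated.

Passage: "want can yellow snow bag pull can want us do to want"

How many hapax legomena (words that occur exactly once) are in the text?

Frequencies: want:3, can:2, yellow:1, snow:1, bag:1, pull:1, us:1, do:1, to:1
Hapax (freq=1): bag, do, pull, snow, to, us, yellow

7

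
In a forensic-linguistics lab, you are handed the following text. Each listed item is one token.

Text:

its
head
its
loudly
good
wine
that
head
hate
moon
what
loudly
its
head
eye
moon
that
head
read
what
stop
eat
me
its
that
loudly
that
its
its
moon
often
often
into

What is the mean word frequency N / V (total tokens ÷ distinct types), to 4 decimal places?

N = 33 tokens, V = 16 types.
Mean frequency = N / V = 33 / 16 = 2.0625

2.0625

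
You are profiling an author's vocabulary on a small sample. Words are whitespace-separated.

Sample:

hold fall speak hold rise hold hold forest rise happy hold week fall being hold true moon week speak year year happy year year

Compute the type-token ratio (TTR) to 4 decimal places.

N = 24 tokens, V = 11 types.
TTR = V / N = 11 / 24 = 0.4583

0.4583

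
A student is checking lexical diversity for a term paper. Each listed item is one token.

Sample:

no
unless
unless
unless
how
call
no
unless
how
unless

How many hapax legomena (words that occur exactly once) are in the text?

1

Frequencies: unless:5, no:2, how:2, call:1
Hapax (freq=1): call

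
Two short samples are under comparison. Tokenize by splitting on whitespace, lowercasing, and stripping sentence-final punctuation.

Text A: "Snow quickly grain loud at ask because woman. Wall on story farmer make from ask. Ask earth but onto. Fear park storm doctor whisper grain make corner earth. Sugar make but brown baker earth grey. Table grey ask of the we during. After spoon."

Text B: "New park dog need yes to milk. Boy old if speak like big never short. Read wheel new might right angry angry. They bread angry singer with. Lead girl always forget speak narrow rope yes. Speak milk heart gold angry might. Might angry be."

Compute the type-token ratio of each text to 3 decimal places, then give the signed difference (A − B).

TTR(A) = 34/44 = 0.773
TTR(B) = 33/44 = 0.750
Difference = 0.773 − 0.750 = 0.023

0.023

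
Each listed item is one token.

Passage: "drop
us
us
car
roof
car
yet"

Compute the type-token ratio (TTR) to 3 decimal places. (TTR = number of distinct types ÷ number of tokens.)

0.714

N = 7 tokens, V = 5 types.
TTR = V / N = 5 / 7 = 0.714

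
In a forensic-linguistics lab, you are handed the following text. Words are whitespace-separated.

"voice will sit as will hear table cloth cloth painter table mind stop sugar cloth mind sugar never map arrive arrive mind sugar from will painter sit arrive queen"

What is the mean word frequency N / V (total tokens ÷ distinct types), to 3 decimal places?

N = 29 tokens, V = 16 types.
Mean frequency = N / V = 29 / 16 = 1.813

1.813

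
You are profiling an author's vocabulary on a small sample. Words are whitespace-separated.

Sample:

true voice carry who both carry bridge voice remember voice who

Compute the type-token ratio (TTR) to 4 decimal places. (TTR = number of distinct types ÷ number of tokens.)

N = 11 tokens, V = 7 types.
TTR = V / N = 7 / 11 = 0.6364

0.6364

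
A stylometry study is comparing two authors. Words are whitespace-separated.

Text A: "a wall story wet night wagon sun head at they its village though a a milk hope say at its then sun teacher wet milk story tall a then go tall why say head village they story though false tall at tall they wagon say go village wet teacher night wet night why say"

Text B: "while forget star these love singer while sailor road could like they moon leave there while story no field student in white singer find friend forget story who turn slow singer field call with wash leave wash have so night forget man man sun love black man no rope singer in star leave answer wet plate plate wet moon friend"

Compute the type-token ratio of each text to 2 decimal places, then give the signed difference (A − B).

TTR(A) = 22/54 = 0.41
TTR(B) = 38/60 = 0.63
Difference = 0.41 − 0.63 = -0.22

-0.22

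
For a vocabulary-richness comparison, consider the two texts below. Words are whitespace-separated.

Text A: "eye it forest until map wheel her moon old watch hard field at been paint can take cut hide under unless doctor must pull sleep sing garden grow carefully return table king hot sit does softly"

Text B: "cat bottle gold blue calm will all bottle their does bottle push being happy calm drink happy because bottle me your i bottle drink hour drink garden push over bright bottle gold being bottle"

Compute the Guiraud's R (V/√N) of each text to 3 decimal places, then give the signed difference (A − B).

2.399

A: V=36, N=36, R=6.000
B: V=21, N=34, R=3.601
Difference = 6.000 − 3.601 = 2.399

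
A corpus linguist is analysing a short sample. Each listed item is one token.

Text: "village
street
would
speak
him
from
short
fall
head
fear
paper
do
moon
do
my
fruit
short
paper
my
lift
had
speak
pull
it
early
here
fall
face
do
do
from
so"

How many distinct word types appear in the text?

Distinct types: {do, early, face, fall, fear, from, fruit, had, head, here, him, it, lift, moon, my, paper, pull, short, so, speak, street, village, would}
V = 23

23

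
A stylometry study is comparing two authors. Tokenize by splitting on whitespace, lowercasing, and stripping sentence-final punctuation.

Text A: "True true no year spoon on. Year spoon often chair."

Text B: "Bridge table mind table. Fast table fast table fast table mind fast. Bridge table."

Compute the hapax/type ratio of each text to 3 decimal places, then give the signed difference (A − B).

0.571

A: hapax=4, V=7, ratio=0.571
B: hapax=0, V=4, ratio=0.000
Difference = 0.571 − 0.000 = 0.571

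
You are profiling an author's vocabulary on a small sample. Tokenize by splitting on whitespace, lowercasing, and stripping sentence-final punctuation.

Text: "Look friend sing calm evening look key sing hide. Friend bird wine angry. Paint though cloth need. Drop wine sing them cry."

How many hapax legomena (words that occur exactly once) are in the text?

13

Frequencies: sing:3, look:2, friend:2, wine:2, calm:1, evening:1, key:1, hide:1, bird:1, angry:1, paint:1, though:1, cloth:1, need:1, drop:1, them:1, cry:1
Hapax (freq=1): angry, bird, calm, cloth, cry, drop, evening, hide, key, need, paint, them, though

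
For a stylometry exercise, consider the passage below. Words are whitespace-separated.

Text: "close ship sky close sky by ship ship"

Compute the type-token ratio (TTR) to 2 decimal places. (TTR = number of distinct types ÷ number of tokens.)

N = 8 tokens, V = 4 types.
TTR = V / N = 4 / 8 = 0.50

0.50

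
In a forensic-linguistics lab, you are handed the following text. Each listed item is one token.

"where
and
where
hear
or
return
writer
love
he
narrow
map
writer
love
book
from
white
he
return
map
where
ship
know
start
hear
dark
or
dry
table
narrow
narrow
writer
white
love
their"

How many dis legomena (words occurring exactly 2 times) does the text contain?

6

Frequencies: where:3, writer:3, love:3, narrow:3, hear:2, or:2, return:2, he:2, map:2, white:2, and:1, book:1, from:1, ship:1, know:1, start:1, dark:1, dry:1, table:1, their:1
Words with frequency 2: he, hear, map, or, return, white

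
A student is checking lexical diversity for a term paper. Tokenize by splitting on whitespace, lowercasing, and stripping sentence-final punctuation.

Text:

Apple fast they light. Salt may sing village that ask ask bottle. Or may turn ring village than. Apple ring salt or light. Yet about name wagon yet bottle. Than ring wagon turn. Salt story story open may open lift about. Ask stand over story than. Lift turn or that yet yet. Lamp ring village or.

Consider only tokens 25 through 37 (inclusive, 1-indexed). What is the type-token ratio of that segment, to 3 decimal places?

0.846

Segment tokens 25–37: about, name, wagon, yet, bottle, than, ring, wagon, turn, salt, story, story, open
Segment N = 13, segment V = 11.
TTR = 11 / 13 = 0.846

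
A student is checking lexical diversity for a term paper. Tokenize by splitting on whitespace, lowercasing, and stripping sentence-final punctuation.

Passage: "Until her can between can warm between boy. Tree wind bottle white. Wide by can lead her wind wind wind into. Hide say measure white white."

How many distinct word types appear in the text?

Distinct types: {between, bottle, boy, by, can, her, hide, into, lead, measure, say, tree, until, warm, white, wide, wind}
V = 17

17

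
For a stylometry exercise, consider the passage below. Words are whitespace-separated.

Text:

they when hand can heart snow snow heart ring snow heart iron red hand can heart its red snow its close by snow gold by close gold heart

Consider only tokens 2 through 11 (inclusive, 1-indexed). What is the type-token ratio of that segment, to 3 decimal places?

0.600

Segment tokens 2–11: when, hand, can, heart, snow, snow, heart, ring, snow, heart
Segment N = 10, segment V = 6.
TTR = 6 / 10 = 0.600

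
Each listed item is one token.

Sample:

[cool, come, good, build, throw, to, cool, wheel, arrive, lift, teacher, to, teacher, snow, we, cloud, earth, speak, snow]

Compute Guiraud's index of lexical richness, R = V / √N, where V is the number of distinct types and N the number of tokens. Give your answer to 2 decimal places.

N = 19, V = 15.
√N = 4.358899
R = 15 / 4.358899 = 3.44

3.44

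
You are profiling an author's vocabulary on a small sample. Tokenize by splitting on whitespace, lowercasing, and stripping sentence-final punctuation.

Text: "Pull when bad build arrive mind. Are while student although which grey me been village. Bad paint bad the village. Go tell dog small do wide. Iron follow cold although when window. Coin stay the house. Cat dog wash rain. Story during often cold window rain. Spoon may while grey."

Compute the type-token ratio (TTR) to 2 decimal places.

N = 50 tokens, V = 38 types.
TTR = V / N = 38 / 50 = 0.76

0.76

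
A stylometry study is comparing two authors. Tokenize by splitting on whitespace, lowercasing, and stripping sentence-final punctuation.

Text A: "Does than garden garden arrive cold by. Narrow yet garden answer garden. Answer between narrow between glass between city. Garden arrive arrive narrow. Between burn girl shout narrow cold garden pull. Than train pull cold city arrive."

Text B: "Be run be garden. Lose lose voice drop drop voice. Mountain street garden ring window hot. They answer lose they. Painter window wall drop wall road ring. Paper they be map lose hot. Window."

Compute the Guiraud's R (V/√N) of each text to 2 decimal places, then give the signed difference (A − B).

-0.30

A: V=17, N=37, R=2.79
B: V=18, N=34, R=3.09
Difference = 2.79 − 3.09 = -0.30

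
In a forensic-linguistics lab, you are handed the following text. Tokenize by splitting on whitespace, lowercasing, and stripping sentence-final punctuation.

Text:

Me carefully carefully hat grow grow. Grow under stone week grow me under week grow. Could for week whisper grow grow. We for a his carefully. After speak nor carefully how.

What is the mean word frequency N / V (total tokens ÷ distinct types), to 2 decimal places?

1.82

N = 31 tokens, V = 17 types.
Mean frequency = N / V = 31 / 17 = 1.82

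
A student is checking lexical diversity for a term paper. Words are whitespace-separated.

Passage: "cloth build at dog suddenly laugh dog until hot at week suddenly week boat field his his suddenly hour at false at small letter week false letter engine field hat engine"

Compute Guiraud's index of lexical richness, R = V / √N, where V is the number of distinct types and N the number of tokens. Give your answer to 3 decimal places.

3.233

N = 31, V = 18.
√N = 5.567764
R = 18 / 5.567764 = 3.233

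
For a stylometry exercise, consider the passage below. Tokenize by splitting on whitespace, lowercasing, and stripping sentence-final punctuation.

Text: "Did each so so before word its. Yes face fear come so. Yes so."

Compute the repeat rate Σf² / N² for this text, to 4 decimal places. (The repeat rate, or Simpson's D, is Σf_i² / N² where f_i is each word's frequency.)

0.1429

Frequencies: so:4, yes:2, did:1, each:1, before:1, word:1, its:1, face:1, fear:1, come:1
Σf² = 28; N² = 196
Repeat rate = 28 / 196 = 0.1429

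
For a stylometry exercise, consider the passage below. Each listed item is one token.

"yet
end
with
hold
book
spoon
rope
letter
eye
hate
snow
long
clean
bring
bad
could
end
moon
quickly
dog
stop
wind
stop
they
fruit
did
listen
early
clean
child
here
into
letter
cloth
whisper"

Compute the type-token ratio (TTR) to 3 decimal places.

0.886

N = 35 tokens, V = 31 types.
TTR = V / N = 31 / 35 = 0.886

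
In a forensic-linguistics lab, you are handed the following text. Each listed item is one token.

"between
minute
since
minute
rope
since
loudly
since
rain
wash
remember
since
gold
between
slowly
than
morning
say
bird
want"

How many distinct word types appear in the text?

Distinct types: {between, bird, gold, loudly, minute, morning, rain, remember, rope, say, since, slowly, than, want, wash}
V = 15

15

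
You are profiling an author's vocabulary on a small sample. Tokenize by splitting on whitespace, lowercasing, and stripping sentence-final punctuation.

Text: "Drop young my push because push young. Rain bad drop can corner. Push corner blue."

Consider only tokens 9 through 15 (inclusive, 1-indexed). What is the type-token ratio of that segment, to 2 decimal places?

Segment tokens 9–15: bad, drop, can, corner, push, corner, blue
Segment N = 7, segment V = 6.
TTR = 6 / 7 = 0.86

0.86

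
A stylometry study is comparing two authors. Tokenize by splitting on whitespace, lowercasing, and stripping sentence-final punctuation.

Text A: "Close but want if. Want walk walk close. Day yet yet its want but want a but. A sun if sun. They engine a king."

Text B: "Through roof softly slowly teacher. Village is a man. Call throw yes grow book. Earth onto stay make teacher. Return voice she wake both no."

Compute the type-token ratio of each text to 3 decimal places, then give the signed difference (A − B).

TTR(A) = 13/25 = 0.520
TTR(B) = 24/25 = 0.960
Difference = 0.520 − 0.960 = -0.440

-0.440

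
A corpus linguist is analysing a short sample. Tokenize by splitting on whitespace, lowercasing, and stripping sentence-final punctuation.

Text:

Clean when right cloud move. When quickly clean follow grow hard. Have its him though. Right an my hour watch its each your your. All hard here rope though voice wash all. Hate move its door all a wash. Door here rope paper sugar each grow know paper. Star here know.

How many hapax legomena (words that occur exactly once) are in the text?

Frequencies: its:3, all:3, here:3, clean:2, when:2, right:2, move:2, grow:2, hard:2, though:2, each:2, your:2, rope:2, wash:2, door:2, paper:2, know:2, cloud:1, quickly:1, follow:1, … (11 more, each freq 1)
Hapax (freq=1): a, an, cloud, follow, hate, have, him, hour, my, quickly, star, sugar, voice, watch

14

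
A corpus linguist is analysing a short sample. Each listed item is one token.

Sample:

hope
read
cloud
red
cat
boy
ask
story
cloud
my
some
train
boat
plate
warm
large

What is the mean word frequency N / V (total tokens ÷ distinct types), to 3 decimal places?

1.067

N = 16 tokens, V = 15 types.
Mean frequency = N / V = 16 / 15 = 1.067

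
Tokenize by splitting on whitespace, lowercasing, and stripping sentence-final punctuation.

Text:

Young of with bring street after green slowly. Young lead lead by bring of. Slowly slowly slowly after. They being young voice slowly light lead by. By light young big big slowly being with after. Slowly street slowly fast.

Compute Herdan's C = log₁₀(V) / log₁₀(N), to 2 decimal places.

0.76

N = 39, V = 16.
log₁₀(V) = 1.204120, log₁₀(N) = 1.591065
C = 1.204120 / 1.591065 = 0.76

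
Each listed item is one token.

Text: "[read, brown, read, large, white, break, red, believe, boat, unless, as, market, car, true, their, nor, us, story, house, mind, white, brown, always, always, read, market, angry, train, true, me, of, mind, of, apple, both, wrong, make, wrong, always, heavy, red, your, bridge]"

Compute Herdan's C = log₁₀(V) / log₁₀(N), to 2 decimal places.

0.91

N = 43, V = 31.
log₁₀(V) = 1.491362, log₁₀(N) = 1.633468
C = 1.491362 / 1.633468 = 0.91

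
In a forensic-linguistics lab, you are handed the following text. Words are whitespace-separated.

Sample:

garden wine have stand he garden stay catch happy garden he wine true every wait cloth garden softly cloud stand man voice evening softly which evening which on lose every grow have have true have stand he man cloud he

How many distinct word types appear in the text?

Distinct types: {catch, cloth, cloud, evening, every, garden, grow, happy, have, he, lose, man, on, softly, stand, stay, true, voice, wait, which, wine}
V = 21

21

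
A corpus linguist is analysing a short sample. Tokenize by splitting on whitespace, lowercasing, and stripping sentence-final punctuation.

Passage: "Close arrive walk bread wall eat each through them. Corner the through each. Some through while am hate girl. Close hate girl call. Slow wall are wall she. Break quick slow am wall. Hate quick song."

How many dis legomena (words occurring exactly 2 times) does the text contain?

6

Frequencies: wall:4, through:3, hate:3, close:2, each:2, am:2, girl:2, slow:2, quick:2, arrive:1, walk:1, bread:1, eat:1, them:1, corner:1, the:1, some:1, while:1, call:1, are:1, … (3 more, each freq 1)
Words with frequency 2: am, close, each, girl, quick, slow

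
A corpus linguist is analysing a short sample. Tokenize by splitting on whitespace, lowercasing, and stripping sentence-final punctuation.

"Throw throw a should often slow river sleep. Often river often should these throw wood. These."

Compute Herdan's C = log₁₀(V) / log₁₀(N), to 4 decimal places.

0.7925

N = 16, V = 9.
log₁₀(V) = 0.954243, log₁₀(N) = 1.204120
C = 0.954243 / 1.204120 = 0.7925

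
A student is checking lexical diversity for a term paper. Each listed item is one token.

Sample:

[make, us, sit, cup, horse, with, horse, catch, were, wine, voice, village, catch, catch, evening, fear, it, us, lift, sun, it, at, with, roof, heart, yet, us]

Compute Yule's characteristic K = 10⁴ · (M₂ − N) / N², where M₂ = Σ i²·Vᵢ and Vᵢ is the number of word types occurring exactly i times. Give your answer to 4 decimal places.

Frequencies: us:3, catch:3, horse:2, with:2, it:2, make:1, sit:1, cup:1, were:1, wine:1, voice:1, village:1, evening:1, fear:1, lift:1, sun:1, at:1, roof:1, heart:1, yet:1
N = 27. Frequency spectrum: V_1=15, V_2=3, V_3=2
M₂ = 1²·15 + 2²·3 + 3²·2 = 45
K = 10000 × (45 − 27) / 27² = 246.9136

246.9136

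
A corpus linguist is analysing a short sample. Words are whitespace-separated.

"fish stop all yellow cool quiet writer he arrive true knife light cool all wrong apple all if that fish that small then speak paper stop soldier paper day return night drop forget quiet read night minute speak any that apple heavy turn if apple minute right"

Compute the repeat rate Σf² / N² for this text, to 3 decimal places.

Frequencies: all:3, apple:3, that:3, fish:2, stop:2, cool:2, quiet:2, if:2, speak:2, paper:2, night:2, minute:2, yellow:1, writer:1, he:1, arrive:1, true:1, knife:1, light:1, wrong:1, … (12 more, each freq 1)
Σf² = 83; N² = 2209
Repeat rate = 83 / 2209 = 0.038

0.038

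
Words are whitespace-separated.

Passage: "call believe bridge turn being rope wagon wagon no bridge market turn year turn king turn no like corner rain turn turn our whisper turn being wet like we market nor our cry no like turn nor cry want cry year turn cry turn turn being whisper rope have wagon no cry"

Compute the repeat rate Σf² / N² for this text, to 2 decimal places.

Frequencies: turn:11, cry:5, no:4, being:3, wagon:3, like:3, bridge:2, rope:2, market:2, year:2, our:2, whisper:2, nor:2, call:1, believe:1, king:1, corner:1, rain:1, wet:1, we:1, … (2 more, each freq 1)
Σf² = 226; N² = 2704
Repeat rate = 226 / 2704 = 0.08

0.08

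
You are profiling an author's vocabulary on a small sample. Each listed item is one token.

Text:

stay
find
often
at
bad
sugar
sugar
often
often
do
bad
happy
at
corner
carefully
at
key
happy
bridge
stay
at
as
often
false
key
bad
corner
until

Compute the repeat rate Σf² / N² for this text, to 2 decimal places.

Frequencies: often:4, at:4, bad:3, stay:2, sugar:2, happy:2, corner:2, key:2, find:1, do:1, carefully:1, bridge:1, as:1, false:1, until:1
Σf² = 68; N² = 784
Repeat rate = 68 / 784 = 0.09

0.09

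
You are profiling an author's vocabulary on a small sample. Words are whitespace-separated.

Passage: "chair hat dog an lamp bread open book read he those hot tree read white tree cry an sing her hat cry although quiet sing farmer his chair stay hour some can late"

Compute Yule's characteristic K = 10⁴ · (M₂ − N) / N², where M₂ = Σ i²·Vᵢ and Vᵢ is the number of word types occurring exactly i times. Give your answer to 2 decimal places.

128.56

Frequencies: chair:2, hat:2, an:2, read:2, tree:2, cry:2, sing:2, dog:1, lamp:1, bread:1, open:1, book:1, he:1, those:1, hot:1, white:1, her:1, although:1, quiet:1, farmer:1, … (6 more, each freq 1)
N = 33. Frequency spectrum: V_1=19, V_2=7
M₂ = 1²·19 + 2²·7 = 47
K = 10000 × (47 − 33) / 33² = 128.56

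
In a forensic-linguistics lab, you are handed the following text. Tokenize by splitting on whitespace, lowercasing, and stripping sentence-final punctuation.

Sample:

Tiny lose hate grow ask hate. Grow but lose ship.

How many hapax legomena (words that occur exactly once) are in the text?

4

Frequencies: lose:2, hate:2, grow:2, tiny:1, ask:1, but:1, ship:1
Hapax (freq=1): ask, but, ship, tiny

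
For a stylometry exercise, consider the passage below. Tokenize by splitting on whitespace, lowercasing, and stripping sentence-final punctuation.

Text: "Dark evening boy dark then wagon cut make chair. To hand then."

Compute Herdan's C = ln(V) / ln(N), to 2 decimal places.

0.93

N = 12, V = 10.
ln(V) = 2.302585, ln(N) = 2.484907
C = 2.302585 / 2.484907 = 0.93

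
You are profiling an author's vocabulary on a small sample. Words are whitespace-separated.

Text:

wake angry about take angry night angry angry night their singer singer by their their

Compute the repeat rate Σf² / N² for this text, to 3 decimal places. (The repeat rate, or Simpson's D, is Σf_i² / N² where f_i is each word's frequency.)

Frequencies: angry:4, their:3, night:2, singer:2, wake:1, about:1, take:1, by:1
Σf² = 37; N² = 225
Repeat rate = 37 / 225 = 0.164

0.164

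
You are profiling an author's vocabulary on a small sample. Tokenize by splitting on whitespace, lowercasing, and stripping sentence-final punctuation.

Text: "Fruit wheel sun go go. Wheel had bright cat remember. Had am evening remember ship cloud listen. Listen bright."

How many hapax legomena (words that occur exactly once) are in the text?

7

Frequencies: wheel:2, go:2, had:2, bright:2, remember:2, listen:2, fruit:1, sun:1, cat:1, am:1, evening:1, ship:1, cloud:1
Hapax (freq=1): am, cat, cloud, evening, fruit, ship, sun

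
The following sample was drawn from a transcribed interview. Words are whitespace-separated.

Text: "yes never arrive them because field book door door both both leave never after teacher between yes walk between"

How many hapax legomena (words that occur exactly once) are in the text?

9

Frequencies: yes:2, never:2, door:2, both:2, between:2, arrive:1, them:1, because:1, field:1, book:1, leave:1, after:1, teacher:1, walk:1
Hapax (freq=1): after, arrive, because, book, field, leave, teacher, them, walk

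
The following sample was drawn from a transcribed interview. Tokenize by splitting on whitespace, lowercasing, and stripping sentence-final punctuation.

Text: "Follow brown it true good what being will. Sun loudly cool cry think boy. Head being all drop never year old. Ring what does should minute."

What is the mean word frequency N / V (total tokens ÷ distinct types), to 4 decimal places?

1.0833

N = 26 tokens, V = 24 types.
Mean frequency = N / V = 26 / 24 = 1.0833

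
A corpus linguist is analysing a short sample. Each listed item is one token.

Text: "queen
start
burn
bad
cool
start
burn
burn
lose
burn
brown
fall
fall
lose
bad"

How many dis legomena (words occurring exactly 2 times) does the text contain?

4

Frequencies: burn:4, start:2, bad:2, lose:2, fall:2, queen:1, cool:1, brown:1
Words with frequency 2: bad, fall, lose, start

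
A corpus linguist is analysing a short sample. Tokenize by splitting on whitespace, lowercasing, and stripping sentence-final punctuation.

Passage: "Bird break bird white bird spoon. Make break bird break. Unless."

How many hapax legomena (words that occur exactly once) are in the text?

4

Frequencies: bird:4, break:3, white:1, spoon:1, make:1, unless:1
Hapax (freq=1): make, spoon, unless, white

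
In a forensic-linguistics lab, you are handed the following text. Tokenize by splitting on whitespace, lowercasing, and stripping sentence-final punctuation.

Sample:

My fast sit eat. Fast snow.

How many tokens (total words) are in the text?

Tokens: my, fast, sit, eat, fast, snow
N = 6

6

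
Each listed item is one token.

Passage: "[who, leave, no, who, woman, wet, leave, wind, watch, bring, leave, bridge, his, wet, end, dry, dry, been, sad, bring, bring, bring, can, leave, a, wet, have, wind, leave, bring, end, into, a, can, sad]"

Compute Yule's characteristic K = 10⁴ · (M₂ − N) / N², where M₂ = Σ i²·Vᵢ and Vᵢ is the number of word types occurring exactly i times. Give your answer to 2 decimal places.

489.80

Frequencies: leave:5, bring:5, wet:3, who:2, wind:2, end:2, dry:2, sad:2, can:2, a:2, no:1, woman:1, watch:1, bridge:1, his:1, been:1, have:1, into:1
N = 35. Frequency spectrum: V_1=8, V_2=7, V_3=1, V_5=2
M₂ = 1²·8 + 2²·7 + 3²·1 + 5²·2 = 95
K = 10000 × (95 − 35) / 35² = 489.80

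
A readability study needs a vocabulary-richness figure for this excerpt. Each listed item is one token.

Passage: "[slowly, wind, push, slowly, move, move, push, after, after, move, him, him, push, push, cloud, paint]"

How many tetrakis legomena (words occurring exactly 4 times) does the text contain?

Frequencies: push:4, move:3, slowly:2, after:2, him:2, wind:1, cloud:1, paint:1
Words with frequency 4: push

1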